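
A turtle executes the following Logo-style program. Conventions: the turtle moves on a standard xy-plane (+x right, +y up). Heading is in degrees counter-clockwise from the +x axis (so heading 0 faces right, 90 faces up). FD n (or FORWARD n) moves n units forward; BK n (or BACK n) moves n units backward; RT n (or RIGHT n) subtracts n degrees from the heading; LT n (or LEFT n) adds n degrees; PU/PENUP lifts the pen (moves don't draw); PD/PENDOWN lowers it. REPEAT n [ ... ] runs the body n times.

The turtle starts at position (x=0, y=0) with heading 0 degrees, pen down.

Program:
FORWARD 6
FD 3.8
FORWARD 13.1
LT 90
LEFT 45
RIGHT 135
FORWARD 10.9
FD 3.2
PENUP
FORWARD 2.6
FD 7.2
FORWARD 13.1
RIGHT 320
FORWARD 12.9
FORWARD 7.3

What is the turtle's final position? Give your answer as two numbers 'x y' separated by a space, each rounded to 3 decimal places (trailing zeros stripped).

Answer: 75.374 12.984

Derivation:
Executing turtle program step by step:
Start: pos=(0,0), heading=0, pen down
FD 6: (0,0) -> (6,0) [heading=0, draw]
FD 3.8: (6,0) -> (9.8,0) [heading=0, draw]
FD 13.1: (9.8,0) -> (22.9,0) [heading=0, draw]
LT 90: heading 0 -> 90
LT 45: heading 90 -> 135
RT 135: heading 135 -> 0
FD 10.9: (22.9,0) -> (33.8,0) [heading=0, draw]
FD 3.2: (33.8,0) -> (37,0) [heading=0, draw]
PU: pen up
FD 2.6: (37,0) -> (39.6,0) [heading=0, move]
FD 7.2: (39.6,0) -> (46.8,0) [heading=0, move]
FD 13.1: (46.8,0) -> (59.9,0) [heading=0, move]
RT 320: heading 0 -> 40
FD 12.9: (59.9,0) -> (69.782,8.292) [heading=40, move]
FD 7.3: (69.782,8.292) -> (75.374,12.984) [heading=40, move]
Final: pos=(75.374,12.984), heading=40, 5 segment(s) drawn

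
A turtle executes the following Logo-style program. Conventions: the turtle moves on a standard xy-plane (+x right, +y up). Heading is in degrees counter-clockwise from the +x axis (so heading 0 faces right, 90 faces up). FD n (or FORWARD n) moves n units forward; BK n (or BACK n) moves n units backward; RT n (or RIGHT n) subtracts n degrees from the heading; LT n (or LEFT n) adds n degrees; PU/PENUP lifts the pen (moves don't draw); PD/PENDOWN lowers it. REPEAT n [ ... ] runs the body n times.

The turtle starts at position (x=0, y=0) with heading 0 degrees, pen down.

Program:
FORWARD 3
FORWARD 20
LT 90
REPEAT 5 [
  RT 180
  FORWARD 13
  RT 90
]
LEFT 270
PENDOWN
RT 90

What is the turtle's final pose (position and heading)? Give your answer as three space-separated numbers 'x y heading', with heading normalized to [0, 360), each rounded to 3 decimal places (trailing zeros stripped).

Executing turtle program step by step:
Start: pos=(0,0), heading=0, pen down
FD 3: (0,0) -> (3,0) [heading=0, draw]
FD 20: (3,0) -> (23,0) [heading=0, draw]
LT 90: heading 0 -> 90
REPEAT 5 [
  -- iteration 1/5 --
  RT 180: heading 90 -> 270
  FD 13: (23,0) -> (23,-13) [heading=270, draw]
  RT 90: heading 270 -> 180
  -- iteration 2/5 --
  RT 180: heading 180 -> 0
  FD 13: (23,-13) -> (36,-13) [heading=0, draw]
  RT 90: heading 0 -> 270
  -- iteration 3/5 --
  RT 180: heading 270 -> 90
  FD 13: (36,-13) -> (36,0) [heading=90, draw]
  RT 90: heading 90 -> 0
  -- iteration 4/5 --
  RT 180: heading 0 -> 180
  FD 13: (36,0) -> (23,0) [heading=180, draw]
  RT 90: heading 180 -> 90
  -- iteration 5/5 --
  RT 180: heading 90 -> 270
  FD 13: (23,0) -> (23,-13) [heading=270, draw]
  RT 90: heading 270 -> 180
]
LT 270: heading 180 -> 90
PD: pen down
RT 90: heading 90 -> 0
Final: pos=(23,-13), heading=0, 7 segment(s) drawn

Answer: 23 -13 0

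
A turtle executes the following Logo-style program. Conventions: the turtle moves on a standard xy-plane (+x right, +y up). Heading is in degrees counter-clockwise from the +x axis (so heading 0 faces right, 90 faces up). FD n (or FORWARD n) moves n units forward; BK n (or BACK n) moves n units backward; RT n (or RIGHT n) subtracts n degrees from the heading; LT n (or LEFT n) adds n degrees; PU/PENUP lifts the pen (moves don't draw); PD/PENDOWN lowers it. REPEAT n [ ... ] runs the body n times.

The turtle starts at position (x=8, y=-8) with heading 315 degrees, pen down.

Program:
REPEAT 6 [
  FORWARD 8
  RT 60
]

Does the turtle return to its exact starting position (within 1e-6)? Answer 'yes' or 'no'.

Answer: yes

Derivation:
Executing turtle program step by step:
Start: pos=(8,-8), heading=315, pen down
REPEAT 6 [
  -- iteration 1/6 --
  FD 8: (8,-8) -> (13.657,-13.657) [heading=315, draw]
  RT 60: heading 315 -> 255
  -- iteration 2/6 --
  FD 8: (13.657,-13.657) -> (11.586,-21.384) [heading=255, draw]
  RT 60: heading 255 -> 195
  -- iteration 3/6 --
  FD 8: (11.586,-21.384) -> (3.859,-23.455) [heading=195, draw]
  RT 60: heading 195 -> 135
  -- iteration 4/6 --
  FD 8: (3.859,-23.455) -> (-1.798,-17.798) [heading=135, draw]
  RT 60: heading 135 -> 75
  -- iteration 5/6 --
  FD 8: (-1.798,-17.798) -> (0.273,-10.071) [heading=75, draw]
  RT 60: heading 75 -> 15
  -- iteration 6/6 --
  FD 8: (0.273,-10.071) -> (8,-8) [heading=15, draw]
  RT 60: heading 15 -> 315
]
Final: pos=(8,-8), heading=315, 6 segment(s) drawn

Start position: (8, -8)
Final position: (8, -8)
Distance = 0; < 1e-6 -> CLOSED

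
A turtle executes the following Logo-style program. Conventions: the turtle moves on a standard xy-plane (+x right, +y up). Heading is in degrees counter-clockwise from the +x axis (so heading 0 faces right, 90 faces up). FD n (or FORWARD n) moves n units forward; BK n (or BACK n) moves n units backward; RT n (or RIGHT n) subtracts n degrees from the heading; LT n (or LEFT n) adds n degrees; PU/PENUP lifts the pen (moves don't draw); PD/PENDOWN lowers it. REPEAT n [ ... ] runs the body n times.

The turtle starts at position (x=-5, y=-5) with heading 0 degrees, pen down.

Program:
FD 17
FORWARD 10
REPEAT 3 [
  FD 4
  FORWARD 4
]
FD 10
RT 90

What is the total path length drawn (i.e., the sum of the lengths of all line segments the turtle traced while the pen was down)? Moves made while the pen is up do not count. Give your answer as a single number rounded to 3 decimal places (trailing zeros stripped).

Executing turtle program step by step:
Start: pos=(-5,-5), heading=0, pen down
FD 17: (-5,-5) -> (12,-5) [heading=0, draw]
FD 10: (12,-5) -> (22,-5) [heading=0, draw]
REPEAT 3 [
  -- iteration 1/3 --
  FD 4: (22,-5) -> (26,-5) [heading=0, draw]
  FD 4: (26,-5) -> (30,-5) [heading=0, draw]
  -- iteration 2/3 --
  FD 4: (30,-5) -> (34,-5) [heading=0, draw]
  FD 4: (34,-5) -> (38,-5) [heading=0, draw]
  -- iteration 3/3 --
  FD 4: (38,-5) -> (42,-5) [heading=0, draw]
  FD 4: (42,-5) -> (46,-5) [heading=0, draw]
]
FD 10: (46,-5) -> (56,-5) [heading=0, draw]
RT 90: heading 0 -> 270
Final: pos=(56,-5), heading=270, 9 segment(s) drawn

Segment lengths:
  seg 1: (-5,-5) -> (12,-5), length = 17
  seg 2: (12,-5) -> (22,-5), length = 10
  seg 3: (22,-5) -> (26,-5), length = 4
  seg 4: (26,-5) -> (30,-5), length = 4
  seg 5: (30,-5) -> (34,-5), length = 4
  seg 6: (34,-5) -> (38,-5), length = 4
  seg 7: (38,-5) -> (42,-5), length = 4
  seg 8: (42,-5) -> (46,-5), length = 4
  seg 9: (46,-5) -> (56,-5), length = 10
Total = 61

Answer: 61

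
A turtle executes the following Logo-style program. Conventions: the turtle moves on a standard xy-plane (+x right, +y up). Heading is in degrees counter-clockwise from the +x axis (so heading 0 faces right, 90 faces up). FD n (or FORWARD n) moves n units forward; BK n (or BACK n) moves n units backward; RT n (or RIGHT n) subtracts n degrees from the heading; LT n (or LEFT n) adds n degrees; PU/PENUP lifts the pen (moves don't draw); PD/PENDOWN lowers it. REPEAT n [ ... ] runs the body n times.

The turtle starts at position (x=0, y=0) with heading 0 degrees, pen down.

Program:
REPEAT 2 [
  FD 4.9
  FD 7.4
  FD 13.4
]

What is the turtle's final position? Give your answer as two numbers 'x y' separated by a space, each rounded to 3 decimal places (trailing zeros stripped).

Executing turtle program step by step:
Start: pos=(0,0), heading=0, pen down
REPEAT 2 [
  -- iteration 1/2 --
  FD 4.9: (0,0) -> (4.9,0) [heading=0, draw]
  FD 7.4: (4.9,0) -> (12.3,0) [heading=0, draw]
  FD 13.4: (12.3,0) -> (25.7,0) [heading=0, draw]
  -- iteration 2/2 --
  FD 4.9: (25.7,0) -> (30.6,0) [heading=0, draw]
  FD 7.4: (30.6,0) -> (38,0) [heading=0, draw]
  FD 13.4: (38,0) -> (51.4,0) [heading=0, draw]
]
Final: pos=(51.4,0), heading=0, 6 segment(s) drawn

Answer: 51.4 0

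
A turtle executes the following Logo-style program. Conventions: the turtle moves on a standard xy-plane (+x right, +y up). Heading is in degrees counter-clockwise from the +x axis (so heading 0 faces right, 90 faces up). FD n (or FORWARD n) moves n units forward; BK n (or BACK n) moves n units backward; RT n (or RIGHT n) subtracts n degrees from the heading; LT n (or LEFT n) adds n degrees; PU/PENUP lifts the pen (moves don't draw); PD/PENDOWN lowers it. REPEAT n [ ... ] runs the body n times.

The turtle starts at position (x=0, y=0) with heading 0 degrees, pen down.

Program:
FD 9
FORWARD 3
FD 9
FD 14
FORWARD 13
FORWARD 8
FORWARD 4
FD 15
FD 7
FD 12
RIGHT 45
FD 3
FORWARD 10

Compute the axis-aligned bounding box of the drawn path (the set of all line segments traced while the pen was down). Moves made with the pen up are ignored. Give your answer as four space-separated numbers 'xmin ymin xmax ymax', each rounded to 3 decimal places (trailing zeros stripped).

Answer: 0 -9.192 103.192 0

Derivation:
Executing turtle program step by step:
Start: pos=(0,0), heading=0, pen down
FD 9: (0,0) -> (9,0) [heading=0, draw]
FD 3: (9,0) -> (12,0) [heading=0, draw]
FD 9: (12,0) -> (21,0) [heading=0, draw]
FD 14: (21,0) -> (35,0) [heading=0, draw]
FD 13: (35,0) -> (48,0) [heading=0, draw]
FD 8: (48,0) -> (56,0) [heading=0, draw]
FD 4: (56,0) -> (60,0) [heading=0, draw]
FD 15: (60,0) -> (75,0) [heading=0, draw]
FD 7: (75,0) -> (82,0) [heading=0, draw]
FD 12: (82,0) -> (94,0) [heading=0, draw]
RT 45: heading 0 -> 315
FD 3: (94,0) -> (96.121,-2.121) [heading=315, draw]
FD 10: (96.121,-2.121) -> (103.192,-9.192) [heading=315, draw]
Final: pos=(103.192,-9.192), heading=315, 12 segment(s) drawn

Segment endpoints: x in {0, 9, 12, 21, 35, 48, 56, 60, 75, 82, 94, 96.121, 103.192}, y in {-9.192, -2.121, 0}
xmin=0, ymin=-9.192, xmax=103.192, ymax=0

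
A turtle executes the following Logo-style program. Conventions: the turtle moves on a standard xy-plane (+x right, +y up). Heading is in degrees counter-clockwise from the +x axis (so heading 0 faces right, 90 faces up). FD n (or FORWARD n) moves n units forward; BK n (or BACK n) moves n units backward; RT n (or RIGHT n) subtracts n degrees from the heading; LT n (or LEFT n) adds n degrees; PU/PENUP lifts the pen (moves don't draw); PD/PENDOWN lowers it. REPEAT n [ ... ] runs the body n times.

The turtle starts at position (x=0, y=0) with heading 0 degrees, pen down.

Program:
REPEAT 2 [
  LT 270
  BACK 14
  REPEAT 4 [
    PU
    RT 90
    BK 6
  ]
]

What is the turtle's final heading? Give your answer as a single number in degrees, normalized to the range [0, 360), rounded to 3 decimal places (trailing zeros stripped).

Executing turtle program step by step:
Start: pos=(0,0), heading=0, pen down
REPEAT 2 [
  -- iteration 1/2 --
  LT 270: heading 0 -> 270
  BK 14: (0,0) -> (0,14) [heading=270, draw]
  REPEAT 4 [
    -- iteration 1/4 --
    PU: pen up
    RT 90: heading 270 -> 180
    BK 6: (0,14) -> (6,14) [heading=180, move]
    -- iteration 2/4 --
    PU: pen up
    RT 90: heading 180 -> 90
    BK 6: (6,14) -> (6,8) [heading=90, move]
    -- iteration 3/4 --
    PU: pen up
    RT 90: heading 90 -> 0
    BK 6: (6,8) -> (0,8) [heading=0, move]
    -- iteration 4/4 --
    PU: pen up
    RT 90: heading 0 -> 270
    BK 6: (0,8) -> (0,14) [heading=270, move]
  ]
  -- iteration 2/2 --
  LT 270: heading 270 -> 180
  BK 14: (0,14) -> (14,14) [heading=180, move]
  REPEAT 4 [
    -- iteration 1/4 --
    PU: pen up
    RT 90: heading 180 -> 90
    BK 6: (14,14) -> (14,8) [heading=90, move]
    -- iteration 2/4 --
    PU: pen up
    RT 90: heading 90 -> 0
    BK 6: (14,8) -> (8,8) [heading=0, move]
    -- iteration 3/4 --
    PU: pen up
    RT 90: heading 0 -> 270
    BK 6: (8,8) -> (8,14) [heading=270, move]
    -- iteration 4/4 --
    PU: pen up
    RT 90: heading 270 -> 180
    BK 6: (8,14) -> (14,14) [heading=180, move]
  ]
]
Final: pos=(14,14), heading=180, 1 segment(s) drawn

Answer: 180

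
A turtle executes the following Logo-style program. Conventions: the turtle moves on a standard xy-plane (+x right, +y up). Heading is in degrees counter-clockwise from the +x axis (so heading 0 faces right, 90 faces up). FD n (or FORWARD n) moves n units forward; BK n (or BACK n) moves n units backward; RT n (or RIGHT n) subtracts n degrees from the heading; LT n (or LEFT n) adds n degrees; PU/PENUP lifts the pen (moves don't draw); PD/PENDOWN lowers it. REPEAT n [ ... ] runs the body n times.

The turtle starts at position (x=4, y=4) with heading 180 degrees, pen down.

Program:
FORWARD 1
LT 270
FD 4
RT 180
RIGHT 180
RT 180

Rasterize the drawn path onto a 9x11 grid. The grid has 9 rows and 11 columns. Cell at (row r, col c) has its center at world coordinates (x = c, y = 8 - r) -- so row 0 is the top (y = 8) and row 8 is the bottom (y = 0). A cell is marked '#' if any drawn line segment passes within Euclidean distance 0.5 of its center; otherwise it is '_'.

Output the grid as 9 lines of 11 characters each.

Segment 0: (4,4) -> (3,4)
Segment 1: (3,4) -> (3,8)

Answer: ___#_______
___#_______
___#_______
___#_______
___##______
___________
___________
___________
___________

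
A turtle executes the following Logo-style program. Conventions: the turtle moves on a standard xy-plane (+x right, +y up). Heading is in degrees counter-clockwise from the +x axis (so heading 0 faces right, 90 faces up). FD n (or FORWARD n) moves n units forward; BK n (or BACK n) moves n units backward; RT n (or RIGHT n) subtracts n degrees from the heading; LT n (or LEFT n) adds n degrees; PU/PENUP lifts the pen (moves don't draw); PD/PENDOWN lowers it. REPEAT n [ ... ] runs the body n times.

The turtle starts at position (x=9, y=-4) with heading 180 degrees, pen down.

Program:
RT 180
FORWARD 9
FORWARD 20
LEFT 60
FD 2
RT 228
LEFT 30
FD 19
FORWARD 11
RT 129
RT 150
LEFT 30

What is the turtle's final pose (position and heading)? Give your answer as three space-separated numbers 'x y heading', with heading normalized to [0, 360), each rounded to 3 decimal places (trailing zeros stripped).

Executing turtle program step by step:
Start: pos=(9,-4), heading=180, pen down
RT 180: heading 180 -> 0
FD 9: (9,-4) -> (18,-4) [heading=0, draw]
FD 20: (18,-4) -> (38,-4) [heading=0, draw]
LT 60: heading 0 -> 60
FD 2: (38,-4) -> (39,-2.268) [heading=60, draw]
RT 228: heading 60 -> 192
LT 30: heading 192 -> 222
FD 19: (39,-2.268) -> (24.88,-14.981) [heading=222, draw]
FD 11: (24.88,-14.981) -> (16.706,-22.342) [heading=222, draw]
RT 129: heading 222 -> 93
RT 150: heading 93 -> 303
LT 30: heading 303 -> 333
Final: pos=(16.706,-22.342), heading=333, 5 segment(s) drawn

Answer: 16.706 -22.342 333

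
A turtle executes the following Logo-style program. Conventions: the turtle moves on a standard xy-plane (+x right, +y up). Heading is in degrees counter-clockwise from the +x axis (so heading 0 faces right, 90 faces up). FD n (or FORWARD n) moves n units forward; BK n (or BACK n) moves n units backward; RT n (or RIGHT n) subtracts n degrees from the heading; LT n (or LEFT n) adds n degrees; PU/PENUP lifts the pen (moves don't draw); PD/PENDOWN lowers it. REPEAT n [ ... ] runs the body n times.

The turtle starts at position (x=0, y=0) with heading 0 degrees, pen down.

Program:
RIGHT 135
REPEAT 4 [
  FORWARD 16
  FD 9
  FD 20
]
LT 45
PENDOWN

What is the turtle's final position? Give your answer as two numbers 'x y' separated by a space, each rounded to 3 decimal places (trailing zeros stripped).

Answer: -127.279 -127.279

Derivation:
Executing turtle program step by step:
Start: pos=(0,0), heading=0, pen down
RT 135: heading 0 -> 225
REPEAT 4 [
  -- iteration 1/4 --
  FD 16: (0,0) -> (-11.314,-11.314) [heading=225, draw]
  FD 9: (-11.314,-11.314) -> (-17.678,-17.678) [heading=225, draw]
  FD 20: (-17.678,-17.678) -> (-31.82,-31.82) [heading=225, draw]
  -- iteration 2/4 --
  FD 16: (-31.82,-31.82) -> (-43.134,-43.134) [heading=225, draw]
  FD 9: (-43.134,-43.134) -> (-49.497,-49.497) [heading=225, draw]
  FD 20: (-49.497,-49.497) -> (-63.64,-63.64) [heading=225, draw]
  -- iteration 3/4 --
  FD 16: (-63.64,-63.64) -> (-74.953,-74.953) [heading=225, draw]
  FD 9: (-74.953,-74.953) -> (-81.317,-81.317) [heading=225, draw]
  FD 20: (-81.317,-81.317) -> (-95.459,-95.459) [heading=225, draw]
  -- iteration 4/4 --
  FD 16: (-95.459,-95.459) -> (-106.773,-106.773) [heading=225, draw]
  FD 9: (-106.773,-106.773) -> (-113.137,-113.137) [heading=225, draw]
  FD 20: (-113.137,-113.137) -> (-127.279,-127.279) [heading=225, draw]
]
LT 45: heading 225 -> 270
PD: pen down
Final: pos=(-127.279,-127.279), heading=270, 12 segment(s) drawn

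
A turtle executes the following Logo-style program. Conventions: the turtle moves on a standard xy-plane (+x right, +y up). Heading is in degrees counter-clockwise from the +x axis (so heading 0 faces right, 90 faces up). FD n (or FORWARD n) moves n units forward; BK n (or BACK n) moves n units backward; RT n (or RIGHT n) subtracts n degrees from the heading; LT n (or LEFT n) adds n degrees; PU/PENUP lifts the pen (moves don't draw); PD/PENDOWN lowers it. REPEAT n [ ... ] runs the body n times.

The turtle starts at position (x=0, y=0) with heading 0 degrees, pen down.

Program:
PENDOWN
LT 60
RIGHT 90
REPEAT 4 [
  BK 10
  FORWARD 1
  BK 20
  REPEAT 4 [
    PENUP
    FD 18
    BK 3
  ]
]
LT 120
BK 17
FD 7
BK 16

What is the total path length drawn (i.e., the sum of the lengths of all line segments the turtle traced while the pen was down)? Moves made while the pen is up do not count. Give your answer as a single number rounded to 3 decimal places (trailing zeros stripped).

Executing turtle program step by step:
Start: pos=(0,0), heading=0, pen down
PD: pen down
LT 60: heading 0 -> 60
RT 90: heading 60 -> 330
REPEAT 4 [
  -- iteration 1/4 --
  BK 10: (0,0) -> (-8.66,5) [heading=330, draw]
  FD 1: (-8.66,5) -> (-7.794,4.5) [heading=330, draw]
  BK 20: (-7.794,4.5) -> (-25.115,14.5) [heading=330, draw]
  REPEAT 4 [
    -- iteration 1/4 --
    PU: pen up
    FD 18: (-25.115,14.5) -> (-9.526,5.5) [heading=330, move]
    BK 3: (-9.526,5.5) -> (-12.124,7) [heading=330, move]
    -- iteration 2/4 --
    PU: pen up
    FD 18: (-12.124,7) -> (3.464,-2) [heading=330, move]
    BK 3: (3.464,-2) -> (0.866,-0.5) [heading=330, move]
    -- iteration 3/4 --
    PU: pen up
    FD 18: (0.866,-0.5) -> (16.454,-9.5) [heading=330, move]
    BK 3: (16.454,-9.5) -> (13.856,-8) [heading=330, move]
    -- iteration 4/4 --
    PU: pen up
    FD 18: (13.856,-8) -> (29.445,-17) [heading=330, move]
    BK 3: (29.445,-17) -> (26.847,-15.5) [heading=330, move]
  ]
  -- iteration 2/4 --
  BK 10: (26.847,-15.5) -> (18.187,-10.5) [heading=330, move]
  FD 1: (18.187,-10.5) -> (19.053,-11) [heading=330, move]
  BK 20: (19.053,-11) -> (1.732,-1) [heading=330, move]
  REPEAT 4 [
    -- iteration 1/4 --
    PU: pen up
    FD 18: (1.732,-1) -> (17.321,-10) [heading=330, move]
    BK 3: (17.321,-10) -> (14.722,-8.5) [heading=330, move]
    -- iteration 2/4 --
    PU: pen up
    FD 18: (14.722,-8.5) -> (30.311,-17.5) [heading=330, move]
    BK 3: (30.311,-17.5) -> (27.713,-16) [heading=330, move]
    -- iteration 3/4 --
    PU: pen up
    FD 18: (27.713,-16) -> (43.301,-25) [heading=330, move]
    BK 3: (43.301,-25) -> (40.703,-23.5) [heading=330, move]
    -- iteration 4/4 --
    PU: pen up
    FD 18: (40.703,-23.5) -> (56.292,-32.5) [heading=330, move]
    BK 3: (56.292,-32.5) -> (53.694,-31) [heading=330, move]
  ]
  -- iteration 3/4 --
  BK 10: (53.694,-31) -> (45.033,-26) [heading=330, move]
  FD 1: (45.033,-26) -> (45.899,-26.5) [heading=330, move]
  BK 20: (45.899,-26.5) -> (28.579,-16.5) [heading=330, move]
  REPEAT 4 [
    -- iteration 1/4 --
    PU: pen up
    FD 18: (28.579,-16.5) -> (44.167,-25.5) [heading=330, move]
    BK 3: (44.167,-25.5) -> (41.569,-24) [heading=330, move]
    -- iteration 2/4 --
    PU: pen up
    FD 18: (41.569,-24) -> (57.158,-33) [heading=330, move]
    BK 3: (57.158,-33) -> (54.56,-31.5) [heading=330, move]
    -- iteration 3/4 --
    PU: pen up
    FD 18: (54.56,-31.5) -> (70.148,-40.5) [heading=330, move]
    BK 3: (70.148,-40.5) -> (67.55,-39) [heading=330, move]
    -- iteration 4/4 --
    PU: pen up
    FD 18: (67.55,-39) -> (83.138,-48) [heading=330, move]
    BK 3: (83.138,-48) -> (80.54,-46.5) [heading=330, move]
  ]
  -- iteration 4/4 --
  BK 10: (80.54,-46.5) -> (71.88,-41.5) [heading=330, move]
  FD 1: (71.88,-41.5) -> (72.746,-42) [heading=330, move]
  BK 20: (72.746,-42) -> (55.426,-32) [heading=330, move]
  REPEAT 4 [
    -- iteration 1/4 --
    PU: pen up
    FD 18: (55.426,-32) -> (71.014,-41) [heading=330, move]
    BK 3: (71.014,-41) -> (68.416,-39.5) [heading=330, move]
    -- iteration 2/4 --
    PU: pen up
    FD 18: (68.416,-39.5) -> (84.004,-48.5) [heading=330, move]
    BK 3: (84.004,-48.5) -> (81.406,-47) [heading=330, move]
    -- iteration 3/4 --
    PU: pen up
    FD 18: (81.406,-47) -> (96.995,-56) [heading=330, move]
    BK 3: (96.995,-56) -> (94.397,-54.5) [heading=330, move]
    -- iteration 4/4 --
    PU: pen up
    FD 18: (94.397,-54.5) -> (109.985,-63.5) [heading=330, move]
    BK 3: (109.985,-63.5) -> (107.387,-62) [heading=330, move]
  ]
]
LT 120: heading 330 -> 90
BK 17: (107.387,-62) -> (107.387,-79) [heading=90, move]
FD 7: (107.387,-79) -> (107.387,-72) [heading=90, move]
BK 16: (107.387,-72) -> (107.387,-88) [heading=90, move]
Final: pos=(107.387,-88), heading=90, 3 segment(s) drawn

Segment lengths:
  seg 1: (0,0) -> (-8.66,5), length = 10
  seg 2: (-8.66,5) -> (-7.794,4.5), length = 1
  seg 3: (-7.794,4.5) -> (-25.115,14.5), length = 20
Total = 31

Answer: 31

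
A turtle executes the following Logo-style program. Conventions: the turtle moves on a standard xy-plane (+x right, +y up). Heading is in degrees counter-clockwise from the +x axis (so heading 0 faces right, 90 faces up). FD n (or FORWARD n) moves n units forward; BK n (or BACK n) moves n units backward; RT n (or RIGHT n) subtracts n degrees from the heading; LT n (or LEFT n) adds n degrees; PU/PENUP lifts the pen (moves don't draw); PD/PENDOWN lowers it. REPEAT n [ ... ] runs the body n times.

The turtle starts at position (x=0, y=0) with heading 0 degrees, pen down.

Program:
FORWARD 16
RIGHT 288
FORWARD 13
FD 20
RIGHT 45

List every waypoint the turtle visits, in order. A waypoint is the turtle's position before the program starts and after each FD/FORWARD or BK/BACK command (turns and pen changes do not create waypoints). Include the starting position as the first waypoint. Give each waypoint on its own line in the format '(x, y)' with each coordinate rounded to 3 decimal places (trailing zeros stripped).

Answer: (0, 0)
(16, 0)
(20.017, 12.364)
(26.198, 31.385)

Derivation:
Executing turtle program step by step:
Start: pos=(0,0), heading=0, pen down
FD 16: (0,0) -> (16,0) [heading=0, draw]
RT 288: heading 0 -> 72
FD 13: (16,0) -> (20.017,12.364) [heading=72, draw]
FD 20: (20.017,12.364) -> (26.198,31.385) [heading=72, draw]
RT 45: heading 72 -> 27
Final: pos=(26.198,31.385), heading=27, 3 segment(s) drawn
Waypoints (4 total):
(0, 0)
(16, 0)
(20.017, 12.364)
(26.198, 31.385)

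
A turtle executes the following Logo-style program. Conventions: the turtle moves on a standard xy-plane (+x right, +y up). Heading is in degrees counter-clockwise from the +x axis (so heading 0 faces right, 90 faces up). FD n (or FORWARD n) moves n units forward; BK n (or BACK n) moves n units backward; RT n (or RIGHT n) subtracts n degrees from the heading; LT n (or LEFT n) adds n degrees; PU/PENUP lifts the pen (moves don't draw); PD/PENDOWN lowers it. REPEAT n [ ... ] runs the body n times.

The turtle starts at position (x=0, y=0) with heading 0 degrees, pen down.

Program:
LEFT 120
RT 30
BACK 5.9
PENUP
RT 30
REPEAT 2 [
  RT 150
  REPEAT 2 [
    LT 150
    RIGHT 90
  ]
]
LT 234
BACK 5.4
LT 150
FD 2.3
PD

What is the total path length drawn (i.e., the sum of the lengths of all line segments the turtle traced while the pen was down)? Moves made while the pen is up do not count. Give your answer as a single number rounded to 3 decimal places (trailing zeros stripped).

Executing turtle program step by step:
Start: pos=(0,0), heading=0, pen down
LT 120: heading 0 -> 120
RT 30: heading 120 -> 90
BK 5.9: (0,0) -> (0,-5.9) [heading=90, draw]
PU: pen up
RT 30: heading 90 -> 60
REPEAT 2 [
  -- iteration 1/2 --
  RT 150: heading 60 -> 270
  REPEAT 2 [
    -- iteration 1/2 --
    LT 150: heading 270 -> 60
    RT 90: heading 60 -> 330
    -- iteration 2/2 --
    LT 150: heading 330 -> 120
    RT 90: heading 120 -> 30
  ]
  -- iteration 2/2 --
  RT 150: heading 30 -> 240
  REPEAT 2 [
    -- iteration 1/2 --
    LT 150: heading 240 -> 30
    RT 90: heading 30 -> 300
    -- iteration 2/2 --
    LT 150: heading 300 -> 90
    RT 90: heading 90 -> 0
  ]
]
LT 234: heading 0 -> 234
BK 5.4: (0,-5.9) -> (3.174,-1.531) [heading=234, move]
LT 150: heading 234 -> 24
FD 2.3: (3.174,-1.531) -> (5.275,-0.596) [heading=24, move]
PD: pen down
Final: pos=(5.275,-0.596), heading=24, 1 segment(s) drawn

Segment lengths:
  seg 1: (0,0) -> (0,-5.9), length = 5.9
Total = 5.9

Answer: 5.9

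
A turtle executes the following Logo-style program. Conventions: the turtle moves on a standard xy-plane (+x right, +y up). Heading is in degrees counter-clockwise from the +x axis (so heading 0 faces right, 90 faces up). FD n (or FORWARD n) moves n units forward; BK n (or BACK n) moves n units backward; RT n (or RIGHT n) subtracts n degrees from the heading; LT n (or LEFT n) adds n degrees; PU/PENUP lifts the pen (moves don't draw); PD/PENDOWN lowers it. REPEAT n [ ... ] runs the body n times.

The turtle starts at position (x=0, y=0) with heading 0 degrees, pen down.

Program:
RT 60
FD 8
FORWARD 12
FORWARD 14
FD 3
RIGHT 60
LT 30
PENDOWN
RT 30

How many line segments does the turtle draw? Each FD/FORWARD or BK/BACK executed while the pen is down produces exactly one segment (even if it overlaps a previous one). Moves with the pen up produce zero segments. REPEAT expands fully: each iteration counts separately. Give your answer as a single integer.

Executing turtle program step by step:
Start: pos=(0,0), heading=0, pen down
RT 60: heading 0 -> 300
FD 8: (0,0) -> (4,-6.928) [heading=300, draw]
FD 12: (4,-6.928) -> (10,-17.321) [heading=300, draw]
FD 14: (10,-17.321) -> (17,-29.445) [heading=300, draw]
FD 3: (17,-29.445) -> (18.5,-32.043) [heading=300, draw]
RT 60: heading 300 -> 240
LT 30: heading 240 -> 270
PD: pen down
RT 30: heading 270 -> 240
Final: pos=(18.5,-32.043), heading=240, 4 segment(s) drawn
Segments drawn: 4

Answer: 4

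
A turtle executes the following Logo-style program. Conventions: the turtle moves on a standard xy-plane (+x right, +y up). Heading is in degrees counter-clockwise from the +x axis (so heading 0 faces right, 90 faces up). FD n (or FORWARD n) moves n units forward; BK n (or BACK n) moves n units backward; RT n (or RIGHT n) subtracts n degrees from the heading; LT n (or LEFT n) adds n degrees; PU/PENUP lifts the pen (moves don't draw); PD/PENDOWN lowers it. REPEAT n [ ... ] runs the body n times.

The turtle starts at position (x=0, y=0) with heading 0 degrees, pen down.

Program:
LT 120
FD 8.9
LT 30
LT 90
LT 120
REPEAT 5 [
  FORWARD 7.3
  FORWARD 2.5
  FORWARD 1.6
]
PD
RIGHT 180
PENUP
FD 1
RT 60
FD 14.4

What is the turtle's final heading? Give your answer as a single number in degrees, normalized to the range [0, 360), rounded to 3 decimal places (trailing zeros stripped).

Answer: 120

Derivation:
Executing turtle program step by step:
Start: pos=(0,0), heading=0, pen down
LT 120: heading 0 -> 120
FD 8.9: (0,0) -> (-4.45,7.708) [heading=120, draw]
LT 30: heading 120 -> 150
LT 90: heading 150 -> 240
LT 120: heading 240 -> 0
REPEAT 5 [
  -- iteration 1/5 --
  FD 7.3: (-4.45,7.708) -> (2.85,7.708) [heading=0, draw]
  FD 2.5: (2.85,7.708) -> (5.35,7.708) [heading=0, draw]
  FD 1.6: (5.35,7.708) -> (6.95,7.708) [heading=0, draw]
  -- iteration 2/5 --
  FD 7.3: (6.95,7.708) -> (14.25,7.708) [heading=0, draw]
  FD 2.5: (14.25,7.708) -> (16.75,7.708) [heading=0, draw]
  FD 1.6: (16.75,7.708) -> (18.35,7.708) [heading=0, draw]
  -- iteration 3/5 --
  FD 7.3: (18.35,7.708) -> (25.65,7.708) [heading=0, draw]
  FD 2.5: (25.65,7.708) -> (28.15,7.708) [heading=0, draw]
  FD 1.6: (28.15,7.708) -> (29.75,7.708) [heading=0, draw]
  -- iteration 4/5 --
  FD 7.3: (29.75,7.708) -> (37.05,7.708) [heading=0, draw]
  FD 2.5: (37.05,7.708) -> (39.55,7.708) [heading=0, draw]
  FD 1.6: (39.55,7.708) -> (41.15,7.708) [heading=0, draw]
  -- iteration 5/5 --
  FD 7.3: (41.15,7.708) -> (48.45,7.708) [heading=0, draw]
  FD 2.5: (48.45,7.708) -> (50.95,7.708) [heading=0, draw]
  FD 1.6: (50.95,7.708) -> (52.55,7.708) [heading=0, draw]
]
PD: pen down
RT 180: heading 0 -> 180
PU: pen up
FD 1: (52.55,7.708) -> (51.55,7.708) [heading=180, move]
RT 60: heading 180 -> 120
FD 14.4: (51.55,7.708) -> (44.35,20.178) [heading=120, move]
Final: pos=(44.35,20.178), heading=120, 16 segment(s) drawn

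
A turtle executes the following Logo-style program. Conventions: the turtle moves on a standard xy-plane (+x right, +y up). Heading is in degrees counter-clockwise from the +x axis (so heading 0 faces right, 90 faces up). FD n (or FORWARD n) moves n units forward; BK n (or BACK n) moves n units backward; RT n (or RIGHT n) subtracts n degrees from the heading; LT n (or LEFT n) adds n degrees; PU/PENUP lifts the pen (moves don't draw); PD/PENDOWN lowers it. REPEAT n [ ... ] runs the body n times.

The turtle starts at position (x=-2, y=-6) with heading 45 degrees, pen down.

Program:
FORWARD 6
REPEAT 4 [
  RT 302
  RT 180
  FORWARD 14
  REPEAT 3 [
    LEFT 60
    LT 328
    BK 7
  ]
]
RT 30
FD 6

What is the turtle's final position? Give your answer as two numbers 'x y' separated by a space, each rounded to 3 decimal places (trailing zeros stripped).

Executing turtle program step by step:
Start: pos=(-2,-6), heading=45, pen down
FD 6: (-2,-6) -> (2.243,-1.757) [heading=45, draw]
REPEAT 4 [
  -- iteration 1/4 --
  RT 302: heading 45 -> 103
  RT 180: heading 103 -> 283
  FD 14: (2.243,-1.757) -> (5.392,-15.399) [heading=283, draw]
  REPEAT 3 [
    -- iteration 1/3 --
    LT 60: heading 283 -> 343
    LT 328: heading 343 -> 311
    BK 7: (5.392,-15.399) -> (0.8,-10.116) [heading=311, draw]
    -- iteration 2/3 --
    LT 60: heading 311 -> 11
    LT 328: heading 11 -> 339
    BK 7: (0.8,-10.116) -> (-5.736,-7.607) [heading=339, draw]
    -- iteration 3/3 --
    LT 60: heading 339 -> 39
    LT 328: heading 39 -> 7
    BK 7: (-5.736,-7.607) -> (-12.683,-8.46) [heading=7, draw]
  ]
  -- iteration 2/4 --
  RT 302: heading 7 -> 65
  RT 180: heading 65 -> 245
  FD 14: (-12.683,-8.46) -> (-18.6,-21.148) [heading=245, draw]
  REPEAT 3 [
    -- iteration 1/3 --
    LT 60: heading 245 -> 305
    LT 328: heading 305 -> 273
    BK 7: (-18.6,-21.148) -> (-18.966,-14.158) [heading=273, draw]
    -- iteration 2/3 --
    LT 60: heading 273 -> 333
    LT 328: heading 333 -> 301
    BK 7: (-18.966,-14.158) -> (-22.572,-8.158) [heading=301, draw]
    -- iteration 3/3 --
    LT 60: heading 301 -> 1
    LT 328: heading 1 -> 329
    BK 7: (-22.572,-8.158) -> (-28.572,-4.553) [heading=329, draw]
  ]
  -- iteration 3/4 --
  RT 302: heading 329 -> 27
  RT 180: heading 27 -> 207
  FD 14: (-28.572,-4.553) -> (-41.046,-10.908) [heading=207, draw]
  REPEAT 3 [
    -- iteration 1/3 --
    LT 60: heading 207 -> 267
    LT 328: heading 267 -> 235
    BK 7: (-41.046,-10.908) -> (-37.031,-5.174) [heading=235, draw]
    -- iteration 2/3 --
    LT 60: heading 235 -> 295
    LT 328: heading 295 -> 263
    BK 7: (-37.031,-5.174) -> (-36.178,1.773) [heading=263, draw]
    -- iteration 3/3 --
    LT 60: heading 263 -> 323
    LT 328: heading 323 -> 291
    BK 7: (-36.178,1.773) -> (-38.686,8.309) [heading=291, draw]
  ]
  -- iteration 4/4 --
  RT 302: heading 291 -> 349
  RT 180: heading 349 -> 169
  FD 14: (-38.686,8.309) -> (-52.429,10.98) [heading=169, draw]
  REPEAT 3 [
    -- iteration 1/3 --
    LT 60: heading 169 -> 229
    LT 328: heading 229 -> 197
    BK 7: (-52.429,10.98) -> (-45.735,13.026) [heading=197, draw]
    -- iteration 2/3 --
    LT 60: heading 197 -> 257
    LT 328: heading 257 -> 225
    BK 7: (-45.735,13.026) -> (-40.785,17.976) [heading=225, draw]
    -- iteration 3/3 --
    LT 60: heading 225 -> 285
    LT 328: heading 285 -> 253
    BK 7: (-40.785,17.976) -> (-38.739,24.67) [heading=253, draw]
  ]
]
RT 30: heading 253 -> 223
FD 6: (-38.739,24.67) -> (-43.127,20.578) [heading=223, draw]
Final: pos=(-43.127,20.578), heading=223, 18 segment(s) drawn

Answer: -43.127 20.578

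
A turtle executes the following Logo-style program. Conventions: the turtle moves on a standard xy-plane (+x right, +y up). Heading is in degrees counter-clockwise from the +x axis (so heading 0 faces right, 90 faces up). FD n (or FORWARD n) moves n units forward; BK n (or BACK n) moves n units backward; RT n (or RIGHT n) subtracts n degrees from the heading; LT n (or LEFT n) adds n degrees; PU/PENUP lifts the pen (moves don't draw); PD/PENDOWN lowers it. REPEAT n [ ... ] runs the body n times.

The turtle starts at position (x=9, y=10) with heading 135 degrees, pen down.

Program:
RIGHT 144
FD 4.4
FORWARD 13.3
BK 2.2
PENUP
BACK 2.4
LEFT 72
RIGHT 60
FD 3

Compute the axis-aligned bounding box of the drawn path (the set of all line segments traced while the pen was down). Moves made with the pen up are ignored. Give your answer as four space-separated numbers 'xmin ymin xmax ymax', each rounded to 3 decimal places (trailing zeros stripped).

Answer: 9 7.231 26.482 10

Derivation:
Executing turtle program step by step:
Start: pos=(9,10), heading=135, pen down
RT 144: heading 135 -> 351
FD 4.4: (9,10) -> (13.346,9.312) [heading=351, draw]
FD 13.3: (13.346,9.312) -> (26.482,7.231) [heading=351, draw]
BK 2.2: (26.482,7.231) -> (24.309,7.575) [heading=351, draw]
PU: pen up
BK 2.4: (24.309,7.575) -> (21.939,7.951) [heading=351, move]
LT 72: heading 351 -> 63
RT 60: heading 63 -> 3
FD 3: (21.939,7.951) -> (24.935,8.108) [heading=3, move]
Final: pos=(24.935,8.108), heading=3, 3 segment(s) drawn

Segment endpoints: x in {9, 13.346, 24.309, 26.482}, y in {7.231, 7.575, 9.312, 10}
xmin=9, ymin=7.231, xmax=26.482, ymax=10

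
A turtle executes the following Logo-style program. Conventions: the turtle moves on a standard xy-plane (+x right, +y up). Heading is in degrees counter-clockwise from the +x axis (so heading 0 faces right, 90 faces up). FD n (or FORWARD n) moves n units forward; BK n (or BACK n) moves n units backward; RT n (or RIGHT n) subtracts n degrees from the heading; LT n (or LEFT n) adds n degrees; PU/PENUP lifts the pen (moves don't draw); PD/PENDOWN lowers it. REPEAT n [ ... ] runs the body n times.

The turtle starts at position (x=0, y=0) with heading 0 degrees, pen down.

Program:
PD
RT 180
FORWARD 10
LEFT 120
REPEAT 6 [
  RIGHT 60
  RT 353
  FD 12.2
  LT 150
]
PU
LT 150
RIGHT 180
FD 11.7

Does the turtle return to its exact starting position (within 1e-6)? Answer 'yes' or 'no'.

Answer: no

Derivation:
Executing turtle program step by step:
Start: pos=(0,0), heading=0, pen down
PD: pen down
RT 180: heading 0 -> 180
FD 10: (0,0) -> (-10,0) [heading=180, draw]
LT 120: heading 180 -> 300
REPEAT 6 [
  -- iteration 1/6 --
  RT 60: heading 300 -> 240
  RT 353: heading 240 -> 247
  FD 12.2: (-10,0) -> (-14.767,-11.23) [heading=247, draw]
  LT 150: heading 247 -> 37
  -- iteration 2/6 --
  RT 60: heading 37 -> 337
  RT 353: heading 337 -> 344
  FD 12.2: (-14.767,-11.23) -> (-3.04,-14.593) [heading=344, draw]
  LT 150: heading 344 -> 134
  -- iteration 3/6 --
  RT 60: heading 134 -> 74
  RT 353: heading 74 -> 81
  FD 12.2: (-3.04,-14.593) -> (-1.131,-2.543) [heading=81, draw]
  LT 150: heading 81 -> 231
  -- iteration 4/6 --
  RT 60: heading 231 -> 171
  RT 353: heading 171 -> 178
  FD 12.2: (-1.131,-2.543) -> (-13.324,-2.117) [heading=178, draw]
  LT 150: heading 178 -> 328
  -- iteration 5/6 --
  RT 60: heading 328 -> 268
  RT 353: heading 268 -> 275
  FD 12.2: (-13.324,-2.117) -> (-12.26,-14.271) [heading=275, draw]
  LT 150: heading 275 -> 65
  -- iteration 6/6 --
  RT 60: heading 65 -> 5
  RT 353: heading 5 -> 12
  FD 12.2: (-12.26,-14.271) -> (-0.327,-11.734) [heading=12, draw]
  LT 150: heading 12 -> 162
]
PU: pen up
LT 150: heading 162 -> 312
RT 180: heading 312 -> 132
FD 11.7: (-0.327,-11.734) -> (-8.156,-3.04) [heading=132, move]
Final: pos=(-8.156,-3.04), heading=132, 7 segment(s) drawn

Start position: (0, 0)
Final position: (-8.156, -3.04)
Distance = 8.704; >= 1e-6 -> NOT closed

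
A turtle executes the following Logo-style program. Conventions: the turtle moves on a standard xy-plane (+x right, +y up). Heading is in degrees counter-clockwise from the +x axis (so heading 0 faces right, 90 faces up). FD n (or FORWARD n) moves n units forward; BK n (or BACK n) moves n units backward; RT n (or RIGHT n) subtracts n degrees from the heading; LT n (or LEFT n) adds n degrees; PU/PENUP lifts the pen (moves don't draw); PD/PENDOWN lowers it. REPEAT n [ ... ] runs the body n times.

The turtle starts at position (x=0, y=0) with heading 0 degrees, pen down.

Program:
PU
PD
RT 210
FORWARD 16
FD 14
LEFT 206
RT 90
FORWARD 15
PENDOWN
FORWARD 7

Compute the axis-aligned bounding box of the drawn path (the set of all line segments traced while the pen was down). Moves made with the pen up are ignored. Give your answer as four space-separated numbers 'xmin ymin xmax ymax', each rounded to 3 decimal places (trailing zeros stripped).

Executing turtle program step by step:
Start: pos=(0,0), heading=0, pen down
PU: pen up
PD: pen down
RT 210: heading 0 -> 150
FD 16: (0,0) -> (-13.856,8) [heading=150, draw]
FD 14: (-13.856,8) -> (-25.981,15) [heading=150, draw]
LT 206: heading 150 -> 356
RT 90: heading 356 -> 266
FD 15: (-25.981,15) -> (-27.027,0.037) [heading=266, draw]
PD: pen down
FD 7: (-27.027,0.037) -> (-27.515,-6.946) [heading=266, draw]
Final: pos=(-27.515,-6.946), heading=266, 4 segment(s) drawn

Segment endpoints: x in {-27.515, -27.027, -25.981, -13.856, 0}, y in {-6.946, 0, 0.037, 8, 15}
xmin=-27.515, ymin=-6.946, xmax=0, ymax=15

Answer: -27.515 -6.946 0 15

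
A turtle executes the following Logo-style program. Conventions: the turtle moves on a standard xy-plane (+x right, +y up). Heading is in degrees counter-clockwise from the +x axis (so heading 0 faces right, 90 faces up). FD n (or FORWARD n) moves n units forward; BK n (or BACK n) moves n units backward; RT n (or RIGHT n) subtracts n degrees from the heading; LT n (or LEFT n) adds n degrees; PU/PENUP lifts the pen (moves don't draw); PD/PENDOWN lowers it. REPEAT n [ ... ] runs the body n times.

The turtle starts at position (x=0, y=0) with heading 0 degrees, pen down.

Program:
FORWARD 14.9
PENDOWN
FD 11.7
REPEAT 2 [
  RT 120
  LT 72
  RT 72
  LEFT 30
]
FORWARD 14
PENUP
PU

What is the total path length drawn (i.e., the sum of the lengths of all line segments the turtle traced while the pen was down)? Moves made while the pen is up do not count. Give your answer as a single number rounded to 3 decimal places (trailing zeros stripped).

Answer: 40.6

Derivation:
Executing turtle program step by step:
Start: pos=(0,0), heading=0, pen down
FD 14.9: (0,0) -> (14.9,0) [heading=0, draw]
PD: pen down
FD 11.7: (14.9,0) -> (26.6,0) [heading=0, draw]
REPEAT 2 [
  -- iteration 1/2 --
  RT 120: heading 0 -> 240
  LT 72: heading 240 -> 312
  RT 72: heading 312 -> 240
  LT 30: heading 240 -> 270
  -- iteration 2/2 --
  RT 120: heading 270 -> 150
  LT 72: heading 150 -> 222
  RT 72: heading 222 -> 150
  LT 30: heading 150 -> 180
]
FD 14: (26.6,0) -> (12.6,0) [heading=180, draw]
PU: pen up
PU: pen up
Final: pos=(12.6,0), heading=180, 3 segment(s) drawn

Segment lengths:
  seg 1: (0,0) -> (14.9,0), length = 14.9
  seg 2: (14.9,0) -> (26.6,0), length = 11.7
  seg 3: (26.6,0) -> (12.6,0), length = 14
Total = 40.6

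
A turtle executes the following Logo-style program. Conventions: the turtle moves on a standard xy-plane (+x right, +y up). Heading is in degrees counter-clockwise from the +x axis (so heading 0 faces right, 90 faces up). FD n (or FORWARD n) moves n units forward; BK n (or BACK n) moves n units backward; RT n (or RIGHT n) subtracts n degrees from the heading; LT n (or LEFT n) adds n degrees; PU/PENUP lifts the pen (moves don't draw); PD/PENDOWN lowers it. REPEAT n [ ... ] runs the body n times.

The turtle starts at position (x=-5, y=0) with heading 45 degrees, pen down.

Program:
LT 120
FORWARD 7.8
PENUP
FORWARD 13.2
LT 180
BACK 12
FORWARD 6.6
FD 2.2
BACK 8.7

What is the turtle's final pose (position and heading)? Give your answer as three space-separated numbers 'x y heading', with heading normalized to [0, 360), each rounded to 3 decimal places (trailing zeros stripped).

Executing turtle program step by step:
Start: pos=(-5,0), heading=45, pen down
LT 120: heading 45 -> 165
FD 7.8: (-5,0) -> (-12.534,2.019) [heading=165, draw]
PU: pen up
FD 13.2: (-12.534,2.019) -> (-25.284,5.435) [heading=165, move]
LT 180: heading 165 -> 345
BK 12: (-25.284,5.435) -> (-36.876,8.541) [heading=345, move]
FD 6.6: (-36.876,8.541) -> (-30.5,6.833) [heading=345, move]
FD 2.2: (-30.5,6.833) -> (-28.375,6.263) [heading=345, move]
BK 8.7: (-28.375,6.263) -> (-36.779,8.515) [heading=345, move]
Final: pos=(-36.779,8.515), heading=345, 1 segment(s) drawn

Answer: -36.779 8.515 345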